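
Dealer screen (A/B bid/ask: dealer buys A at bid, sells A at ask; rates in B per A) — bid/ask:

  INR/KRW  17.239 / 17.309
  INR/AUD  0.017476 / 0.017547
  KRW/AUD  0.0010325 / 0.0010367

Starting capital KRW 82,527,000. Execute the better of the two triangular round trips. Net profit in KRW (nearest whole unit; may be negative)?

Best loop KRW → AUD → INR → KRW:
KRW 82,527,000 × 0.0010325 (sell KRW at bid) = AUD 85,209.13
AUD 85,209.13 ÷ 0.017547 (buy INR at ask) = INR 4,856,051.03
INR 4,856,051.03 × 17.239 (sell INR at bid) = KRW 83,713,464

Net profit: KRW 1,186,464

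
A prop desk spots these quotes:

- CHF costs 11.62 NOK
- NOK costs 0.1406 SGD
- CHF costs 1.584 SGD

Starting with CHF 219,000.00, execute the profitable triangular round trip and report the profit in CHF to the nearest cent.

Profitable loop is CHF → NOK → SGD → CHF:
CHF 219,000.00 × 11.62 = NOK 2,544,780.00
NOK 2,544,780.00 × 0.1406 = SGD 357,796.07
SGD 357,796.07 ÷ 1.584 = CHF 225,881.36
Profit = CHF 225,881.36 − CHF 219,000.00

Profit: CHF 6,881.36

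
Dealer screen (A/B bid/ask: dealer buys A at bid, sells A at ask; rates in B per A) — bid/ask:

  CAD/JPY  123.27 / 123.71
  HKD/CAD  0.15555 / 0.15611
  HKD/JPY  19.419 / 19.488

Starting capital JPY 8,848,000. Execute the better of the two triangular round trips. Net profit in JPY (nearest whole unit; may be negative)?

Net profit: JPY 48,854

Best loop JPY → CAD → HKD → JPY:
JPY 8,848,000 ÷ 123.71 (buy CAD at ask) = CAD 71,522.11
CAD 71,522.11 ÷ 0.15611 (buy HKD at ask) = HKD 458,152.00
HKD 458,152.00 × 19.419 (sell HKD at bid) = JPY 8,896,854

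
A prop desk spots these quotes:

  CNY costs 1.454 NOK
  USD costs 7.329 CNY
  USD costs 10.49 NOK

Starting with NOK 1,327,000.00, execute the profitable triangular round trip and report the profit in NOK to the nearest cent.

Profit: NOK 21,045.54

Profitable loop is NOK → USD → CNY → NOK:
NOK 1,327,000.00 ÷ 10.49 = USD 126,501.43
USD 126,501.43 × 7.329 = CNY 927,128.98
CNY 927,128.98 × 1.454 = NOK 1,348,045.54
Profit = NOK 1,348,045.54 − NOK 1,327,000.00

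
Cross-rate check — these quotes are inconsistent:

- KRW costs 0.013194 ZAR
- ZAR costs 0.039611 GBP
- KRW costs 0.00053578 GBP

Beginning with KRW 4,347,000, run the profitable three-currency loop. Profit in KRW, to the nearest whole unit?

Profitable loop is KRW → GBP → ZAR → KRW:
KRW 4,347,000 × 0.00053578 = GBP 2,329.04
GBP 2,329.04 ÷ 0.039611 = ZAR 58,797.70
ZAR 58,797.70 ÷ 0.013194 = KRW 4,456,397
Profit = KRW 4,456,397 − KRW 4,347,000

Profit: KRW 109,397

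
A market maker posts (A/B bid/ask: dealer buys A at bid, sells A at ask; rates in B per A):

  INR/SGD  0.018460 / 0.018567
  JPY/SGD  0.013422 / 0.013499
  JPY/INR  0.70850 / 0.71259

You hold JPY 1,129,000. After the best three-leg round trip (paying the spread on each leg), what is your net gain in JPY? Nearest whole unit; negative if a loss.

Net profit: JPY 16,328

Best loop JPY → SGD → INR → JPY:
JPY 1,129,000 × 0.013422 (sell JPY at bid) = SGD 15,153.44
SGD 15,153.44 ÷ 0.018567 (buy INR at ask) = INR 816,148.97
INR 816,148.97 ÷ 0.71259 (buy JPY at ask) = JPY 1,145,328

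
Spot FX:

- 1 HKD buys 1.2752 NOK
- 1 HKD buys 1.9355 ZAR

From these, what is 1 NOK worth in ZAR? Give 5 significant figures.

NOK/ZAR = 1.5178

1 NOK ÷ 1.2752 = 0.784191 HKD
0.784191 HKD × 1.9355 = 1.5178 ZAR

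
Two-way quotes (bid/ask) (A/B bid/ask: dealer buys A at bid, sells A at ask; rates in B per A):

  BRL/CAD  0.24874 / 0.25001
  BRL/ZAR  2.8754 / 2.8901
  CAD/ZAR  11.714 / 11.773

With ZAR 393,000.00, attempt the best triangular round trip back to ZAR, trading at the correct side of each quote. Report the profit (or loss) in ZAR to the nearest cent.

Net profit: ZAR 3,214.65

Best loop ZAR → BRL → CAD → ZAR:
ZAR 393,000.00 ÷ 2.8901 (buy BRL at ask) = BRL 135,981.45
BRL 135,981.45 × 0.24874 (sell BRL at bid) = CAD 33,824.03
CAD 33,824.03 × 11.714 (sell CAD at bid) = ZAR 396,214.65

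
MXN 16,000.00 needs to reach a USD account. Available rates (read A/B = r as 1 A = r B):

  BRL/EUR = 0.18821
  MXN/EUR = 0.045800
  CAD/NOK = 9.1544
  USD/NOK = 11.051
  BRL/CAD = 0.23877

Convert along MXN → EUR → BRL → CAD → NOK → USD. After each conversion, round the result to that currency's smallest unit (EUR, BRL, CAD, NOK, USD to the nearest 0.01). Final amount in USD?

MXN 16,000.00 × 0.045800 = EUR 732.80
EUR 732.80 ÷ 0.18821 = BRL 3,893.52
BRL 3,893.52 × 0.23877 = CAD 929.66
CAD 929.66 × 9.1544 = NOK 8,510.48
NOK 8,510.48 ÷ 11.051 = USD 770.11

USD 770.11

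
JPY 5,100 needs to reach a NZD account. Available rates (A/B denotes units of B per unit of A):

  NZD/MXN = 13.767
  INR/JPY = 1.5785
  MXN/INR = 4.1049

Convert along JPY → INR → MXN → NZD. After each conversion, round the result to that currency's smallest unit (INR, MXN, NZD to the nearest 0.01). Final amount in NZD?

JPY 5,100 ÷ 1.5785 = INR 3,230.92
INR 3,230.92 ÷ 4.1049 = MXN 787.09
MXN 787.09 ÷ 13.767 = NZD 57.17

NZD 57.17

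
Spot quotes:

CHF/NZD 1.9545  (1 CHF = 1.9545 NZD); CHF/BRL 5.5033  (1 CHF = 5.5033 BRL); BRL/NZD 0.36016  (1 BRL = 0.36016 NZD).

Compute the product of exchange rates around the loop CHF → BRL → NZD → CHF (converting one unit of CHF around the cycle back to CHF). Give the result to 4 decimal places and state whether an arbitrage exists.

Around CHF → BRL → NZD → CHF: 1 × 5.5033 × 0.36016 ÷ 1.9545 = 1.014105
Product > 1; profitable direction is CHF → BRL → NZD → CHF.

1.0141 (arbitrage exists)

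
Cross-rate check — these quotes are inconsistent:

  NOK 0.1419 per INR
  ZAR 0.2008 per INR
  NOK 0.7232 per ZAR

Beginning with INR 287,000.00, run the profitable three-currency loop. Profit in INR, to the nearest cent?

Profitable loop is INR → ZAR → NOK → INR:
INR 287,000.00 × 0.2008 = ZAR 57,629.60
ZAR 57,629.60 × 0.7232 = NOK 41,677.73
NOK 41,677.73 ÷ 0.1419 = INR 293,711.96
Profit = INR 293,711.96 − INR 287,000.00

Profit: INR 6,711.96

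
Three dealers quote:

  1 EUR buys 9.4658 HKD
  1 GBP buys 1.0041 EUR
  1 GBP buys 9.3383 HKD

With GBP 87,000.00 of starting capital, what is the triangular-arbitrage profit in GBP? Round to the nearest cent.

Profit: GBP 1,549.42

Profitable loop is GBP → EUR → HKD → GBP:
GBP 87,000.00 × 1.0041 = EUR 87,356.70
EUR 87,356.70 × 9.4658 = HKD 826,901.05
HKD 826,901.05 ÷ 9.3383 = GBP 88,549.42
Profit = GBP 88,549.42 − GBP 87,000.00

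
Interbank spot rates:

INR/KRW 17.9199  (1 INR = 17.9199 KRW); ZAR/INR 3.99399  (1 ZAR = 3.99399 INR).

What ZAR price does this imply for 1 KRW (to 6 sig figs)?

KRW/ZAR = 0.0139720

1 KRW ÷ 17.9199 = 0.0558039 INR
0.0558039 INR ÷ 3.99399 = 0.013972 ZAR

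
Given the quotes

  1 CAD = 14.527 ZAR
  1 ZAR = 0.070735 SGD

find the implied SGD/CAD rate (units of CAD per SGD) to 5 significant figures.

1 SGD ÷ 0.070735 = 14.1373 ZAR
14.1373 ZAR ÷ 14.527 = 0.973172 CAD

SGD/CAD = 0.97317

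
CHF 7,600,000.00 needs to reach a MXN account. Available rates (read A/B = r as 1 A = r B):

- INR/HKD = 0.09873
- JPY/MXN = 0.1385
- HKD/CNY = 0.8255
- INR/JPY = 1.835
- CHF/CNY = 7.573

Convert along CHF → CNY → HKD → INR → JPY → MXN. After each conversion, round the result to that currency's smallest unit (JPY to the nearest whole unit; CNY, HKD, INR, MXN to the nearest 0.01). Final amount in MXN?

CHF 7,600,000.00 × 7.573 = CNY 57,554,800.00
CNY 57,554,800.00 ÷ 0.8255 = HKD 69,721,138.70
HKD 69,721,138.70 ÷ 0.09873 = INR 706,179,871.37
INR 706,179,871.37 × 1.835 = JPY 1,295,840,064
JPY 1,295,840,064 × 0.1385 = MXN 179,473,848.86

MXN 179,473,848.86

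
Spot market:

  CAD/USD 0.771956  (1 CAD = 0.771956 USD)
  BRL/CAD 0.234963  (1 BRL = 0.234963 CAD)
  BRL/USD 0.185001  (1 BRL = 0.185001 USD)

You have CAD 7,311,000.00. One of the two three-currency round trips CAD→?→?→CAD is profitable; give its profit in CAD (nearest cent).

Profitable loop is CAD → BRL → USD → CAD:
CAD 7,311,000.00 ÷ 0.234963 = BRL 31,115,537.34
BRL 31,115,537.34 × 0.185001 = USD 5,756,405.52
USD 5,756,405.52 ÷ 0.771956 = CAD 7,456,908.84
Profit = CAD 7,456,908.84 − CAD 7,311,000.00

Profit: CAD 145,908.84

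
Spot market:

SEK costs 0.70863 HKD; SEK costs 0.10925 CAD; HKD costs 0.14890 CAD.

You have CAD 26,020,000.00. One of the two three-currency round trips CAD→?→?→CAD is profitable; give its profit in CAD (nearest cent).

Profit: CAD 921,049.25

Profitable loop is CAD → HKD → SEK → CAD:
CAD 26,020,000.00 ÷ 0.14890 = HKD 174,748,153.12
HKD 174,748,153.12 ÷ 0.70863 = SEK 246,599,993.12
SEK 246,599,993.12 × 0.10925 = CAD 26,941,049.25
Profit = CAD 26,941,049.25 − CAD 26,020,000.00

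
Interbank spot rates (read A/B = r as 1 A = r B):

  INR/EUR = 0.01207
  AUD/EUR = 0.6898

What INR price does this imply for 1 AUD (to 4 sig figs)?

AUD/INR = 57.15

1 AUD × 0.6898 = 0.6898 EUR
0.6898 EUR ÷ 0.01207 = 57.15 INR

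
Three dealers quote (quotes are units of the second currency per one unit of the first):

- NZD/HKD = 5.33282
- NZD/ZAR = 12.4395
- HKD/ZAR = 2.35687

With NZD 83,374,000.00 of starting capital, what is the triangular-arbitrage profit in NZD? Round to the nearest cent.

Profit: NZD 866,370.26

Profitable loop is NZD → HKD → ZAR → NZD:
NZD 83,374,000.00 × 5.33282 = HKD 444,618,534.68
HKD 444,618,534.68 × 2.35687 = ZAR 1,047,908,085.83
ZAR 1,047,908,085.83 ÷ 12.4395 = NZD 84,240,370.26
Profit = NZD 84,240,370.26 − NZD 83,374,000.00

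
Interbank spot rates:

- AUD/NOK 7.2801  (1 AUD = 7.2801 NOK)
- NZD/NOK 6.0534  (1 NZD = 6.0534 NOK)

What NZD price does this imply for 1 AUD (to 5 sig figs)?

1 AUD × 7.2801 = 7.2801 NOK
7.2801 NOK ÷ 6.0534 = 1.20265 NZD

AUD/NZD = 1.2026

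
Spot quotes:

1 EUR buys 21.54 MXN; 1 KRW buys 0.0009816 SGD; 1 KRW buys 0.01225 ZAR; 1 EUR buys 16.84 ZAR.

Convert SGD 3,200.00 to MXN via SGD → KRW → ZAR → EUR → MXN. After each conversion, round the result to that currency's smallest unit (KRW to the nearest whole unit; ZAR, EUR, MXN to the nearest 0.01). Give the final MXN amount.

MXN 51,080.60

SGD 3,200.00 ÷ 0.0009816 = KRW 3,259,984
KRW 3,259,984 × 0.01225 = ZAR 39,934.80
ZAR 39,934.80 ÷ 16.84 = EUR 2,371.43
EUR 2,371.43 × 21.54 = MXN 51,080.60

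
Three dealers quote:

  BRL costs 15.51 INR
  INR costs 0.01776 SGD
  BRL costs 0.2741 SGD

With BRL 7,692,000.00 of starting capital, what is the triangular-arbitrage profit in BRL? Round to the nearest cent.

Profit: BRL 38,097.99

Profitable loop is BRL → INR → SGD → BRL:
BRL 7,692,000.00 × 15.51 = INR 119,302,920.00
INR 119,302,920.00 × 0.01776 = SGD 2,118,819.86
SGD 2,118,819.86 ÷ 0.2741 = BRL 7,730,097.99
Profit = BRL 7,730,097.99 − BRL 7,692,000.00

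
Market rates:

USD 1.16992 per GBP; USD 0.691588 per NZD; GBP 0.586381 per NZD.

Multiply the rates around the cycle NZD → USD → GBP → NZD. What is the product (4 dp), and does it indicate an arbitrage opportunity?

1.0081 (arbitrage exists)

Around NZD → USD → GBP → NZD: 1 × 0.691588 ÷ 1.16992 ÷ 0.586381 = 1.008118
Product > 1; profitable direction is NZD → USD → GBP → NZD.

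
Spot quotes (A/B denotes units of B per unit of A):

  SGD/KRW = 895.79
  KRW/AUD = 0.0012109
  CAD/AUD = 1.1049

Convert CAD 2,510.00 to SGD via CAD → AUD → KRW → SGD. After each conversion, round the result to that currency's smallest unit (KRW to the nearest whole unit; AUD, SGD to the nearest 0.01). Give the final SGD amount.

SGD 2,556.72

CAD 2,510.00 × 1.1049 = AUD 2,773.30
AUD 2,773.30 ÷ 0.0012109 = KRW 2,290,280
KRW 2,290,280 ÷ 895.79 = SGD 2,556.72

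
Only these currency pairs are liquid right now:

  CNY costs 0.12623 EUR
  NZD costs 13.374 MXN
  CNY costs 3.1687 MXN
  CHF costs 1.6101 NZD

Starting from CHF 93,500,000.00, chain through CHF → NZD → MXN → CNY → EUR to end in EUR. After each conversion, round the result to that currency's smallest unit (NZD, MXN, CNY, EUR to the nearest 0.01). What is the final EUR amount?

EUR 80,206,070.21

CHF 93,500,000.00 × 1.6101 = NZD 150,544,350.00
NZD 150,544,350.00 × 13.374 = MXN 2,013,380,136.90
MXN 2,013,380,136.90 ÷ 3.1687 = CNY 635,396,262.47
CNY 635,396,262.47 × 0.12623 = EUR 80,206,070.21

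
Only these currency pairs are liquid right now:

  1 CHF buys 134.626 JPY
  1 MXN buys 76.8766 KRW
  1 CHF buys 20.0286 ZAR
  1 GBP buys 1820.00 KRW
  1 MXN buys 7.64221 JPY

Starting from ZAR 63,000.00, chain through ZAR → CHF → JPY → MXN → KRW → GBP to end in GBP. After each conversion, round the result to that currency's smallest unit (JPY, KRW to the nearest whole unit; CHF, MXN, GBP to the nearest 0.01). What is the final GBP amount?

GBP 2,340.57

ZAR 63,000.00 ÷ 20.0286 = CHF 3,145.50
CHF 3,145.50 × 134.626 = JPY 423,466
JPY 423,466 ÷ 7.64221 = MXN 55,411.46
MXN 55,411.46 × 76.8766 = KRW 4,259,845
KRW 4,259,845 ÷ 1820.00 = GBP 2,340.57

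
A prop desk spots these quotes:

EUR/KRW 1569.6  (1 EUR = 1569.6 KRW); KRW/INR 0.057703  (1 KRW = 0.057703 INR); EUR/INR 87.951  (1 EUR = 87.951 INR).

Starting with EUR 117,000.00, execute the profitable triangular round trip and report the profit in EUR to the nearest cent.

Profit: EUR 3,484.86

Profitable loop is EUR → KRW → INR → EUR:
EUR 117,000.00 × 1569.6 = KRW 183,643,200
KRW 183,643,200 × 0.057703 = INR 10,596,763.57
INR 10,596,763.57 ÷ 87.951 = EUR 120,484.86
Profit = EUR 120,484.86 − EUR 117,000.00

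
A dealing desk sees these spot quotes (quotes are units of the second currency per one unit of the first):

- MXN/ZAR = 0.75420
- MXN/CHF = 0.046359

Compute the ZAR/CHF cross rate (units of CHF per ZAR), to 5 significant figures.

ZAR/CHF = 0.061468

1 ZAR ÷ 0.75420 = 1.32591 MXN
1.32591 MXN × 0.046359 = 0.0614678 CHF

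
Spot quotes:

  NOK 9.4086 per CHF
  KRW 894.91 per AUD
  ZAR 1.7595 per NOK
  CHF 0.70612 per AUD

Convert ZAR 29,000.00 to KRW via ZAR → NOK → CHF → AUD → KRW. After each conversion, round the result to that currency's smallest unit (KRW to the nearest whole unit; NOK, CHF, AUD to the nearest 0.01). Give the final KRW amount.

ZAR 29,000.00 ÷ 1.7595 = NOK 16,481.96
NOK 16,481.96 ÷ 9.4086 = CHF 1,751.80
CHF 1,751.80 ÷ 0.70612 = AUD 2,480.88
AUD 2,480.88 × 894.91 = KRW 2,220,164

KRW 2,220,164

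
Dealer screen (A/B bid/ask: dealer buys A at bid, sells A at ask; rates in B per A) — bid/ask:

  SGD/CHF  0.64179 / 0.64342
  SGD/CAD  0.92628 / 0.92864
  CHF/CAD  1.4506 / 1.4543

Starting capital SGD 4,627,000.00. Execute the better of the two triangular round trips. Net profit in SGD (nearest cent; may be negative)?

Best loop SGD → CHF → CAD → SGD:
SGD 4,627,000.00 × 0.64179 (sell SGD at bid) = CHF 2,969,562.33
CHF 2,969,562.33 × 1.4506 (sell CHF at bid) = CAD 4,307,647.12
CAD 4,307,647.12 ÷ 0.92864 (buy SGD at ask) = SGD 4,638,662.04

Net profit: SGD 11,662.04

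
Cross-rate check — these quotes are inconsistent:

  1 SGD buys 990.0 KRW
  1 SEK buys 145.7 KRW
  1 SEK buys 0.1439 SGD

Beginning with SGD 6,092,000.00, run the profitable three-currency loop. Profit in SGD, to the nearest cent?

Profitable loop is SGD → SEK → KRW → SGD:
SGD 6,092,000.00 ÷ 0.1439 = SEK 42,334,954.83
SEK 42,334,954.83 × 145.7 = KRW 6,168,202,919
KRW 6,168,202,919 ÷ 990.0 = SGD 6,230,508.00
Profit = SGD 6,230,508.00 − SGD 6,092,000.00

Profit: SGD 138,508.00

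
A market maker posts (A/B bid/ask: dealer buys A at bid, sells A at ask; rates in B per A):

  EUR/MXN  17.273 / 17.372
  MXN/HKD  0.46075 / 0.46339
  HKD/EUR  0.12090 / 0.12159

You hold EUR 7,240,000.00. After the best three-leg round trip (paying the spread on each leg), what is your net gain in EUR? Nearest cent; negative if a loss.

Best loop EUR → HKD → MXN → EUR:
EUR 7,240,000.00 ÷ 0.12159 (buy HKD at ask) = HKD 59,544,370.43
HKD 59,544,370.43 ÷ 0.46339 (buy MXN at ask) = MXN 128,497,314.20
MXN 128,497,314.20 ÷ 17.372 (buy EUR at ask) = EUR 7,396,806.02

Net profit: EUR 156,806.02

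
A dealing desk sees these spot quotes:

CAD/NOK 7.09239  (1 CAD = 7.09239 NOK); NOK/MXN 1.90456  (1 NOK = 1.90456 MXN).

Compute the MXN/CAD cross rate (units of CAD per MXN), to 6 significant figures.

1 MXN ÷ 1.90456 = 0.525056 NOK
0.525056 NOK ÷ 7.09239 = 0.0740308 CAD

MXN/CAD = 0.0740308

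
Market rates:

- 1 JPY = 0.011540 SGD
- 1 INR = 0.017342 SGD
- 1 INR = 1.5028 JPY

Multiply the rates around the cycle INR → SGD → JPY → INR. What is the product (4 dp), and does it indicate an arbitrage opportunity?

1.0000 (no arbitrage)

Around INR → SGD → JPY → INR: 1 × 0.017342 ÷ 0.011540 ÷ 1.5028 = 0.999982
Product ≈ 1 (deviation 0.002%, within rounding noise).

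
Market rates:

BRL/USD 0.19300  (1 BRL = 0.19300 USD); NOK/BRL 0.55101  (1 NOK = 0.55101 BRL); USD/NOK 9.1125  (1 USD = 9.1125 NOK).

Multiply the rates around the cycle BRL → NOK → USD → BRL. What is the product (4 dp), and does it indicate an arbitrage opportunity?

Around BRL → NOK → USD → BRL: 1 ÷ 0.55101 ÷ 9.1125 ÷ 0.19300 = 1.031919
Product > 1; profitable direction is BRL → NOK → USD → BRL.

1.0319 (arbitrage exists)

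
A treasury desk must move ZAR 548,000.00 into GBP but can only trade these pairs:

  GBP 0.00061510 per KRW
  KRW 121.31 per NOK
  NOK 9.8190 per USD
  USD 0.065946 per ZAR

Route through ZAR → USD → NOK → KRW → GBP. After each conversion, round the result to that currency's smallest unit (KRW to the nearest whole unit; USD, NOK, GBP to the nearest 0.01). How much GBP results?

ZAR 548,000.00 × 0.065946 = USD 36,138.41
USD 36,138.41 × 9.8190 = NOK 354,843.05
NOK 354,843.05 × 121.31 = KRW 43,046,010
KRW 43,046,010 × 0.00061510 = GBP 26,477.60

GBP 26,477.60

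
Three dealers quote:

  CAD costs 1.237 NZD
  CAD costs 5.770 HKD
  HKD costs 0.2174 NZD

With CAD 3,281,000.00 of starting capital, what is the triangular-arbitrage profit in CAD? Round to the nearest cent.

Profitable loop is CAD → HKD → NZD → CAD:
CAD 3,281,000.00 × 5.770 = HKD 18,931,370.00
HKD 18,931,370.00 × 0.2174 = NZD 4,115,679.84
NZD 4,115,679.84 ÷ 1.237 = CAD 3,327,146.19
Profit = CAD 3,327,146.19 − CAD 3,281,000.00

Profit: CAD 46,146.19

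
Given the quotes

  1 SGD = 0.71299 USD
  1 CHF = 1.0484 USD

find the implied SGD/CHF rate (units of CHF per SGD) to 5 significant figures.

SGD/CHF = 0.68007

1 SGD × 0.71299 = 0.71299 USD
0.71299 USD ÷ 1.0484 = 0.680074 CHF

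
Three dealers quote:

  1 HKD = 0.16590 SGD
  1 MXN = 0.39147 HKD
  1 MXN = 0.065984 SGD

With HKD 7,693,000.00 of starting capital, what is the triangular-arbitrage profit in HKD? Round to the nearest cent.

Profitable loop is HKD → MXN → SGD → HKD:
HKD 7,693,000.00 ÷ 0.39147 = MXN 19,651,569.72
MXN 19,651,569.72 × 0.065984 = SGD 1,296,689.18
SGD 1,296,689.18 ÷ 0.16590 = HKD 7,816,089.07
Profit = HKD 7,816,089.07 − HKD 7,693,000.00

Profit: HKD 123,089.07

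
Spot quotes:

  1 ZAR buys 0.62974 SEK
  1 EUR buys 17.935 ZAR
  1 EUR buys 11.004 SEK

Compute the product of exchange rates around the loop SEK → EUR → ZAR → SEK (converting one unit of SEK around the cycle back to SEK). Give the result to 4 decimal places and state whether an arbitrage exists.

1.0264 (arbitrage exists)

Around SEK → EUR → ZAR → SEK: 1 ÷ 11.004 × 17.935 × 0.62974 = 1.026389
Product > 1; profitable direction is SEK → EUR → ZAR → SEK.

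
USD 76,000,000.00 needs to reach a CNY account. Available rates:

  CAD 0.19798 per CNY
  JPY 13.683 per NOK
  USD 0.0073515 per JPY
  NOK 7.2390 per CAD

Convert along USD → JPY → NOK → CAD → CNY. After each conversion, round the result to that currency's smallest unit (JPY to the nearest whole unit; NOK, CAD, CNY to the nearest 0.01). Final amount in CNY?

CNY 527,176,942.77

USD 76,000,000.00 ÷ 0.0073515 = JPY 10,338,026,253
JPY 10,338,026,253 ÷ 13.683 = NOK 755,537,985.31
NOK 755,537,985.31 ÷ 7.2390 = CAD 104,370,491.13
CAD 104,370,491.13 ÷ 0.19798 = CNY 527,176,942.77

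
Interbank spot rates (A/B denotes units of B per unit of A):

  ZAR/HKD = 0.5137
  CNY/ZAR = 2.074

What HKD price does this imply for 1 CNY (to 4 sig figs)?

CNY/HKD = 1.065

1 CNY × 2.074 = 2.074 ZAR
2.074 ZAR × 0.5137 = 1.06541 HKD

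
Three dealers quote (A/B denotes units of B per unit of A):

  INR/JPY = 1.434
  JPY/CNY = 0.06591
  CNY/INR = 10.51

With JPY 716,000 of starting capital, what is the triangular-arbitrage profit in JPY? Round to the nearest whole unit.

Profitable loop is JPY → INR → CNY → JPY:
JPY 716,000 ÷ 1.434 = INR 499,302.65
INR 499,302.65 ÷ 10.51 = CNY 47,507.39
CNY 47,507.39 ÷ 0.06591 = JPY 720,792
Profit = JPY 720,792 − JPY 716,000

Profit: JPY 4,792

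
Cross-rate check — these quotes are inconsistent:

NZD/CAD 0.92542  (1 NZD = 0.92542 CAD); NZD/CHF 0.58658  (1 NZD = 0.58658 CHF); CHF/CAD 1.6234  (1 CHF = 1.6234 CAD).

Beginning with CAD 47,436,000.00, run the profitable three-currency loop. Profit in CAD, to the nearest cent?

Profit: CAD 1,375,479.56

Profitable loop is CAD → NZD → CHF → CAD:
CAD 47,436,000.00 ÷ 0.92542 = NZD 51,258,887.86
NZD 51,258,887.86 × 0.58658 = CHF 30,067,438.44
CHF 30,067,438.44 × 1.6234 = CAD 48,811,479.56
Profit = CAD 48,811,479.56 − CAD 47,436,000.00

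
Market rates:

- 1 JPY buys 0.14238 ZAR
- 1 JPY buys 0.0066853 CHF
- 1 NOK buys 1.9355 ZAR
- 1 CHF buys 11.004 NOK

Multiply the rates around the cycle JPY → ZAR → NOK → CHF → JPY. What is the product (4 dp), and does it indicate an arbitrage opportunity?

Around JPY → ZAR → NOK → CHF → JPY: 1 × 0.14238 ÷ 1.9355 ÷ 11.004 ÷ 0.0066853 = 0.999964
Product ≈ 1 (deviation 0.004%, within rounding noise).

1.0000 (no arbitrage)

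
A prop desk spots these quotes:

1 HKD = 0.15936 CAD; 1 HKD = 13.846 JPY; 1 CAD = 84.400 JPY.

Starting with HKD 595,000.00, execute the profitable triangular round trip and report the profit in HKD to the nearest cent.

Profit: HKD 17,518.94

Profitable loop is HKD → JPY → CAD → HKD:
HKD 595,000.00 × 13.846 = JPY 8,238,370
JPY 8,238,370 ÷ 84.400 = CAD 97,611.02
CAD 97,611.02 ÷ 0.15936 = HKD 612,518.94
Profit = HKD 612,518.94 − HKD 595,000.00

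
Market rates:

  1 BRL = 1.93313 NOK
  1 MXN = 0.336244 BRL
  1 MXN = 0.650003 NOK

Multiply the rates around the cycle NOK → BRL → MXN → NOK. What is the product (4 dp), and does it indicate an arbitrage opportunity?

Around NOK → BRL → MXN → NOK: 1 ÷ 1.93313 ÷ 0.336244 × 0.650003 = 0.999999
Product ≈ 1 (deviation 0.000%, within rounding noise).

1.0000 (no arbitrage)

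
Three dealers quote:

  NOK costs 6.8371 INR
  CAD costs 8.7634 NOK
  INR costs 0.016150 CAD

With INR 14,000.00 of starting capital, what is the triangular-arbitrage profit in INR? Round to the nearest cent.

Profit: INR 468.08

Profitable loop is INR → NOK → CAD → INR:
INR 14,000.00 ÷ 6.8371 = NOK 2,047.65
NOK 2,047.65 ÷ 8.7634 = CAD 233.66
CAD 233.66 ÷ 0.016150 = INR 14,468.08
Profit = INR 14,468.08 − INR 14,000.00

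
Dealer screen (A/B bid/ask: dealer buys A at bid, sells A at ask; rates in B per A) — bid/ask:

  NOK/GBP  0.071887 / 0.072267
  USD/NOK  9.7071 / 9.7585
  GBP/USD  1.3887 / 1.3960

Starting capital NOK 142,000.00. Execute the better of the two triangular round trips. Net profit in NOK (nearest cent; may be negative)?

Net profit: NOK 2,238.05

Best loop NOK → USD → GBP → NOK:
NOK 142,000.00 ÷ 9.7585 (buy USD at ask) = USD 14,551.42
USD 14,551.42 ÷ 1.3960 (buy GBP at ask) = GBP 10,423.65
GBP 10,423.65 ÷ 0.072267 (buy NOK at ask) = NOK 144,238.05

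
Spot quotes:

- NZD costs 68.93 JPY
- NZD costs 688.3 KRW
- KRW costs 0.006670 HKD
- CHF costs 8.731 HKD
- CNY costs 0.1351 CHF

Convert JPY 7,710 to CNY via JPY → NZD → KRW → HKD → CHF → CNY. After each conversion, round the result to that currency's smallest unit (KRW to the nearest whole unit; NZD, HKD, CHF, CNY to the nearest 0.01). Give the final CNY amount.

JPY 7,710 ÷ 68.93 = NZD 111.85
NZD 111.85 × 688.3 = KRW 76,986
KRW 76,986 × 0.006670 = HKD 513.50
HKD 513.50 ÷ 8.731 = CHF 58.81
CHF 58.81 ÷ 0.1351 = CNY 435.31

CNY 435.31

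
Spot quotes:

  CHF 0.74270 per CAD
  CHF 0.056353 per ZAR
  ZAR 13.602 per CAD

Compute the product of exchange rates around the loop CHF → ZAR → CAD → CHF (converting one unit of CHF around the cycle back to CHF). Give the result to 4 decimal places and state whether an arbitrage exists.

0.9689 (arbitrage exists)

Around CHF → ZAR → CAD → CHF: 1 ÷ 0.056353 ÷ 13.602 × 0.74270 = 0.968933
Product < 1; profitable direction is CHF → CAD → ZAR → CHF.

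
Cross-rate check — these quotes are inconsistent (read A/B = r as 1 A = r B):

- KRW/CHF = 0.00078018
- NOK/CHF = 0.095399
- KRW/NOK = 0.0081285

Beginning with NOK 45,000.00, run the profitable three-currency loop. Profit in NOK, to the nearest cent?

Profitable loop is NOK → KRW → CHF → NOK:
NOK 45,000.00 ÷ 0.0081285 = KRW 5,536,077
KRW 5,536,077 × 0.00078018 = CHF 4,319.14
CHF 4,319.14 ÷ 0.095399 = NOK 45,274.44
Profit = NOK 45,274.44 − NOK 45,000.00

Profit: NOK 274.44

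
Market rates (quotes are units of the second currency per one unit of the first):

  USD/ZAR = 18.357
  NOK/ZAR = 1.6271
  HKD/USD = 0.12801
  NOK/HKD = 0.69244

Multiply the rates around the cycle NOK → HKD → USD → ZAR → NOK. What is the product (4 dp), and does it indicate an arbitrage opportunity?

1.0000 (no arbitrage)

Around NOK → HKD → USD → ZAR → NOK: 1 × 0.69244 × 0.12801 × 18.357 ÷ 1.6271 = 1.000031
Product ≈ 1 (deviation 0.003%, within rounding noise).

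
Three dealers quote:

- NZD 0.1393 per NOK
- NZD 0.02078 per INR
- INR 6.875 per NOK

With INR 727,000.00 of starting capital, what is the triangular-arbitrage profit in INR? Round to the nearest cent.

Profit: INR 18,592.52

Profitable loop is INR → NZD → NOK → INR:
INR 727,000.00 × 0.02078 = NZD 15,107.06
NZD 15,107.06 ÷ 0.1393 = NOK 108,449.82
NOK 108,449.82 × 6.875 = INR 745,592.52
Profit = INR 745,592.52 − INR 727,000.00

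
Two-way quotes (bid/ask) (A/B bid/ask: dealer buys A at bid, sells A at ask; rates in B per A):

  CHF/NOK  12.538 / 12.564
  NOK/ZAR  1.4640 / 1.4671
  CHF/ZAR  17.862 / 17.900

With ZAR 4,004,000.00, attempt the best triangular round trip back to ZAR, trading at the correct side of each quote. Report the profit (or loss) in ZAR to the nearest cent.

Net profit: ZAR 101,919.02

Best loop ZAR → CHF → NOK → ZAR:
ZAR 4,004,000.00 ÷ 17.900 (buy CHF at ask) = CHF 223,687.15
CHF 223,687.15 × 12.538 (sell CHF at bid) = NOK 2,804,589.50
NOK 2,804,589.50 × 1.4640 (sell NOK at bid) = ZAR 4,105,919.02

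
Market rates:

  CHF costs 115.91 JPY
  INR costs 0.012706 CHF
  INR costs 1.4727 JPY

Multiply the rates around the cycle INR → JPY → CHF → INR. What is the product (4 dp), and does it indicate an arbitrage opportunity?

1.0000 (no arbitrage)

Around INR → JPY → CHF → INR: 1 × 1.4727 ÷ 115.91 ÷ 0.012706 = 0.999964
Product ≈ 1 (deviation 0.004%, within rounding noise).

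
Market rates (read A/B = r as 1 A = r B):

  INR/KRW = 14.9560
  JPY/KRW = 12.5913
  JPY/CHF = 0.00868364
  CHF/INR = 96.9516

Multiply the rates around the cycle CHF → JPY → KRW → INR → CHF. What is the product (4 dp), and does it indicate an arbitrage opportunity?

1.0000 (no arbitrage)

Around CHF → JPY → KRW → INR → CHF: 1 ÷ 0.00868364 × 12.5913 ÷ 14.9560 ÷ 96.9516 = 0.999996
Product ≈ 1 (deviation 0.000%, within rounding noise).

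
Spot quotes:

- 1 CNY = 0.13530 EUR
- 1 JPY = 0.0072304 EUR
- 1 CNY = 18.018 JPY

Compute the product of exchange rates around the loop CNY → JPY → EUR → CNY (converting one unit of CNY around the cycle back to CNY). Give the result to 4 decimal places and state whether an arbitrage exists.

Around CNY → JPY → EUR → CNY: 1 × 18.018 × 0.0072304 ÷ 0.13530 = 0.962878
Product < 1; profitable direction is CNY → EUR → JPY → CNY.

0.9629 (arbitrage exists)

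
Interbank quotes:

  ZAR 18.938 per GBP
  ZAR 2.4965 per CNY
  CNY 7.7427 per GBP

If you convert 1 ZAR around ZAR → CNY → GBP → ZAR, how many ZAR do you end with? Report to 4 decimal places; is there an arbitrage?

0.9797 (arbitrage exists)

Around ZAR → CNY → GBP → ZAR: 1 ÷ 2.4965 ÷ 7.7427 × 18.938 = 0.979738
Product < 1; profitable direction is ZAR → GBP → CNY → ZAR.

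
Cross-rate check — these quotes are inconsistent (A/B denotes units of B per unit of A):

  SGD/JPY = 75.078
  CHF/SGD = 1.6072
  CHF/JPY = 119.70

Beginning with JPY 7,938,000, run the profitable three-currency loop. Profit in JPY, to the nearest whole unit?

Profit: JPY 64,019

Profitable loop is JPY → CHF → SGD → JPY:
JPY 7,938,000 ÷ 119.70 = CHF 66,315.79
CHF 66,315.79 × 1.6072 = SGD 106,582.74
SGD 106,582.74 × 75.078 = JPY 8,002,019
Profit = JPY 8,002,019 − JPY 7,938,000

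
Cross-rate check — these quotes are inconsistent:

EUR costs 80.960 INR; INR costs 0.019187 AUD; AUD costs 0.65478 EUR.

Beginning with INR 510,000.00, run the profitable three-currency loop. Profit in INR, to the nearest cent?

Profit: INR 8,732.14

Profitable loop is INR → AUD → EUR → INR:
INR 510,000.00 × 0.019187 = AUD 9,785.37
AUD 9,785.37 × 0.65478 = EUR 6,407.26
EUR 6,407.26 × 80.960 = INR 518,732.14
Profit = INR 518,732.14 − INR 510,000.00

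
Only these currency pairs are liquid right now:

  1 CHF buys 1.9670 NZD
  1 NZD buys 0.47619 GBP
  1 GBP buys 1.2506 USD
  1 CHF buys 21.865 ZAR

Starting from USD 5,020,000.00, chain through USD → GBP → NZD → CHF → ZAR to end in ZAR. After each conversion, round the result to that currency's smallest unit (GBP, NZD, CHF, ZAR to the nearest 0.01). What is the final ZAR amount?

ZAR 93,702,276.68

USD 5,020,000.00 ÷ 1.2506 = GBP 4,014,073.24
GBP 4,014,073.24 ÷ 0.47619 = NZD 8,429,562.23
NZD 8,429,562.23 ÷ 1.9670 = CHF 4,285,491.73
CHF 4,285,491.73 × 21.865 = ZAR 93,702,276.68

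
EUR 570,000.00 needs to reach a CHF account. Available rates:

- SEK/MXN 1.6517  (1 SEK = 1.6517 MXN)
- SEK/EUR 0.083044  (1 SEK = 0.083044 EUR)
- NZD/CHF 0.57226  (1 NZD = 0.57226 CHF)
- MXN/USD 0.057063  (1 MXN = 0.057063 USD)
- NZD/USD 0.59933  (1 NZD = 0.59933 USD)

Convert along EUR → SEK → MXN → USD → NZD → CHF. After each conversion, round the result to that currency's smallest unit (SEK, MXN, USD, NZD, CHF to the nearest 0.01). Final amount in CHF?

EUR 570,000.00 ÷ 0.083044 = SEK 6,863,831.22
SEK 6,863,831.22 × 1.6517 = MXN 11,336,990.03
MXN 11,336,990.03 × 0.057063 = USD 646,922.66
USD 646,922.66 ÷ 0.59933 = NZD 1,079,409.77
NZD 1,079,409.77 × 0.57226 = CHF 617,703.03

CHF 617,703.03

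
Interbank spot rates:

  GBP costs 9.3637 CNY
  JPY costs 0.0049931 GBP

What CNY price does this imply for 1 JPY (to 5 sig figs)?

JPY/CNY = 0.046754

1 JPY × 0.0049931 = 0.0049931 GBP
0.0049931 GBP × 9.3637 = 0.0467539 CNY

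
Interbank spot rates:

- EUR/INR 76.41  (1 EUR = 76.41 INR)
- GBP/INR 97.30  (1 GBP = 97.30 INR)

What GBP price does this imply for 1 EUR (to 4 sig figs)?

EUR/GBP = 0.7853

1 EUR × 76.41 = 76.41 INR
76.41 INR ÷ 97.30 = 0.785303 GBP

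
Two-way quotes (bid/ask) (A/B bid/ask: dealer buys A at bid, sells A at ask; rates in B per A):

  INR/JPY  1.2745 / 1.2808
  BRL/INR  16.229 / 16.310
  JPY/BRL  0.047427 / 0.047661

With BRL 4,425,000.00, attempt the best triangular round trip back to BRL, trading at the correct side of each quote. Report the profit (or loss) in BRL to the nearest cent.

Net profit: BRL 19,417.46

Best loop BRL → JPY → INR → BRL:
BRL 4,425,000.00 ÷ 0.047661 (buy JPY at ask) = JPY 92,843,205
JPY 92,843,205 ÷ 1.2808 (buy INR at ask) = INR 72,488,448.73
INR 72,488,448.73 ÷ 16.310 (buy BRL at ask) = BRL 4,444,417.46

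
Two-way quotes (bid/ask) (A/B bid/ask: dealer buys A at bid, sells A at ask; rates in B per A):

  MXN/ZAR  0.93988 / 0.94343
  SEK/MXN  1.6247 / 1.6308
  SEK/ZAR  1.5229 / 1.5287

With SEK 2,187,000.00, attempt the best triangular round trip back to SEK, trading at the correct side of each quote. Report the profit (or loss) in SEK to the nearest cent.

Net result: SEK -2,399.11 (no profitable arbitrage after spreads)

Best loop SEK → MXN → ZAR → SEK:
SEK 2,187,000.00 × 1.6247 (sell SEK at bid) = MXN 3,553,218.90
MXN 3,553,218.90 × 0.93988 (sell MXN at bid) = ZAR 3,339,599.38
ZAR 3,339,599.38 ÷ 1.5287 (buy SEK at ask) = SEK 2,184,600.89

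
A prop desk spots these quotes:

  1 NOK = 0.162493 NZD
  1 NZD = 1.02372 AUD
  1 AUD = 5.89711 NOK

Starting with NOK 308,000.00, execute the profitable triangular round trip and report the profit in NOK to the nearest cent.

Profitable loop is NOK → AUD → NZD → NOK:
NOK 308,000.00 ÷ 5.89711 = AUD 52,228.97
AUD 52,228.97 ÷ 1.02372 = NZD 51,018.81
NZD 51,018.81 ÷ 0.162493 = NOK 313,975.41
Profit = NOK 313,975.41 − NOK 308,000.00

Profit: NOK 5,975.41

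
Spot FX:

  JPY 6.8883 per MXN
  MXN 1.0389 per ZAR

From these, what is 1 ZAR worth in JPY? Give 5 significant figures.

ZAR/JPY = 7.1563

1 ZAR × 1.0389 = 1.0389 MXN
1.0389 MXN × 6.8883 = 7.15625 JPY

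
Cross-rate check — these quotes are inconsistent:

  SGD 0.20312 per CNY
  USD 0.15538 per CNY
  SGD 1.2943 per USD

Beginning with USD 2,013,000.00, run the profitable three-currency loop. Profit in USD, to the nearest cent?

Profitable loop is USD → CNY → SGD → USD:
USD 2,013,000.00 ÷ 0.15538 = CNY 12,955,335.31
CNY 12,955,335.31 × 0.20312 = SGD 2,631,487.71
SGD 2,631,487.71 ÷ 1.2943 = USD 2,033,135.83
Profit = USD 2,033,135.83 − USD 2,013,000.00

Profit: USD 20,135.83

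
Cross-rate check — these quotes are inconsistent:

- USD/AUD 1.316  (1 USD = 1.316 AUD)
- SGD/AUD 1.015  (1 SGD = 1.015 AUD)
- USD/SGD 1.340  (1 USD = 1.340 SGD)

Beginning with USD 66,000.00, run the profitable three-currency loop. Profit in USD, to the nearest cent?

Profitable loop is USD → SGD → AUD → USD:
USD 66,000.00 × 1.340 = SGD 88,440.00
SGD 88,440.00 × 1.015 = AUD 89,766.60
AUD 89,766.60 ÷ 1.316 = USD 68,211.70
Profit = USD 68,211.70 − USD 66,000.00

Profit: USD 2,211.70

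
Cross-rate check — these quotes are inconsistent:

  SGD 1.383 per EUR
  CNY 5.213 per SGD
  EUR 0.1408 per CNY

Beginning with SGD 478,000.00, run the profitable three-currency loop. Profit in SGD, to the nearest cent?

Profit: SGD 7,221.97

Profitable loop is SGD → CNY → EUR → SGD:
SGD 478,000.00 × 5.213 = CNY 2,491,814.00
CNY 2,491,814.00 × 0.1408 = EUR 350,847.41
EUR 350,847.41 × 1.383 = SGD 485,221.97
Profit = SGD 485,221.97 − SGD 478,000.00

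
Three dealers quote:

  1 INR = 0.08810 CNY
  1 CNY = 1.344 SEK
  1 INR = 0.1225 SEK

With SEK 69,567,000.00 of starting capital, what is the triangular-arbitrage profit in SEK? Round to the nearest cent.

Profitable loop is SEK → CNY → INR → SEK:
SEK 69,567,000.00 ÷ 1.344 = CNY 51,761,160.71
CNY 51,761,160.71 ÷ 0.08810 = INR 587,527,363.39
INR 587,527,363.39 × 0.1225 = SEK 71,972,102.01
Profit = SEK 71,972,102.01 − SEK 69,567,000.00

Profit: SEK 2,405,102.01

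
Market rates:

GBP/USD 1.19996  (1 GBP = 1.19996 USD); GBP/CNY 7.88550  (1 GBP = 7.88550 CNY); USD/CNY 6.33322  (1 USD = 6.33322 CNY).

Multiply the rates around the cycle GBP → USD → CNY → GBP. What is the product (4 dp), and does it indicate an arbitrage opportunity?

0.9637 (arbitrage exists)

Around GBP → USD → CNY → GBP: 1 × 1.19996 × 6.33322 ÷ 7.88550 = 0.963745
Product < 1; profitable direction is GBP → CNY → USD → GBP.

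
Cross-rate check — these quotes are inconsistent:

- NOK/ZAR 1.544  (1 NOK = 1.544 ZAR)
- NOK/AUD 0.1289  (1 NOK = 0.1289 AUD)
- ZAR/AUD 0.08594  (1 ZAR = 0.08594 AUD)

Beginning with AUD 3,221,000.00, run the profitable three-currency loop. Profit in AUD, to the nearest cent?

Profitable loop is AUD → NOK → ZAR → AUD:
AUD 3,221,000.00 ÷ 0.1289 = NOK 24,988,363.07
NOK 24,988,363.07 × 1.544 = ZAR 38,582,032.58
ZAR 38,582,032.58 × 0.08594 = AUD 3,315,739.88
Profit = AUD 3,315,739.88 − AUD 3,221,000.00

Profit: AUD 94,739.88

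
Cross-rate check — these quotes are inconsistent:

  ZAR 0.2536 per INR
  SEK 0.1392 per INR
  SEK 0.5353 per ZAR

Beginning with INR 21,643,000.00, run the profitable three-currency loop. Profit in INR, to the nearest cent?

Profitable loop is INR → SEK → ZAR → INR:
INR 21,643,000.00 × 0.1392 = SEK 3,012,705.60
SEK 3,012,705.60 ÷ 0.5353 = ZAR 5,628,069.49
ZAR 5,628,069.49 ÷ 0.2536 = INR 22,192,703.05
Profit = INR 22,192,703.05 − INR 21,643,000.00

Profit: INR 549,703.05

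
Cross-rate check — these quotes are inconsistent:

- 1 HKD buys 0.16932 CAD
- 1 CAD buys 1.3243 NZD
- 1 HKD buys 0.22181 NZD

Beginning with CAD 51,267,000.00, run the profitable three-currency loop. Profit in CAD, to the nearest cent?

Profit: CAD 559,445.21

Profitable loop is CAD → NZD → HKD → CAD:
CAD 51,267,000.00 × 1.3243 = NZD 67,892,888.10
NZD 67,892,888.10 ÷ 0.22181 = HKD 306,085,785.58
HKD 306,085,785.58 × 0.16932 = CAD 51,826,445.21
Profit = CAD 51,826,445.21 − CAD 51,267,000.00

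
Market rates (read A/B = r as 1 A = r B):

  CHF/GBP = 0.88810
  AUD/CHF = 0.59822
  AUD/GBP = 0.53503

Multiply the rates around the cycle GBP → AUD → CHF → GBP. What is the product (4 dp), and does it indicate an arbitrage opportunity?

0.9930 (arbitrage exists)

Around GBP → AUD → CHF → GBP: 1 ÷ 0.53503 × 0.59822 × 0.88810 = 0.992990
Product < 1; profitable direction is GBP → CHF → AUD → GBP.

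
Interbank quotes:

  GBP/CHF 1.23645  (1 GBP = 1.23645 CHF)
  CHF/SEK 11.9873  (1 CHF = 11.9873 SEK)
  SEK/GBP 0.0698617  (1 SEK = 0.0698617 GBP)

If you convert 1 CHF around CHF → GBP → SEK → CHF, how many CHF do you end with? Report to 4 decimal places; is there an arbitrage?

0.9657 (arbitrage exists)

Around CHF → GBP → SEK → CHF: 1 ÷ 1.23645 ÷ 0.0698617 ÷ 11.9873 = 0.965746
Product < 1; profitable direction is CHF → SEK → GBP → CHF.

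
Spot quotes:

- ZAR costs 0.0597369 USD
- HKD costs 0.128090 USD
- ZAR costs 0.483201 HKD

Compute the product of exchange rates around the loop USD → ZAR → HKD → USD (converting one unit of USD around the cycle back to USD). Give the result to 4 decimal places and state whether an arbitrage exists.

Around USD → ZAR → HKD → USD: 1 ÷ 0.0597369 × 0.483201 × 0.128090 = 1.036097
Product > 1; profitable direction is USD → ZAR → HKD → USD.

1.0361 (arbitrage exists)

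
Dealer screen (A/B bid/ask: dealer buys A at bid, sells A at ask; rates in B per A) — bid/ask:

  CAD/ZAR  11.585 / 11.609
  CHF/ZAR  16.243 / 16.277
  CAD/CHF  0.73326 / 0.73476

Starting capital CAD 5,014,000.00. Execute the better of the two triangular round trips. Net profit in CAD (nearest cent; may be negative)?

Best loop CAD → CHF → ZAR → CAD:
CAD 5,014,000.00 × 0.73326 (sell CAD at bid) = CHF 3,676,565.64
CHF 3,676,565.64 × 16.243 (sell CHF at bid) = ZAR 59,718,455.69
ZAR 59,718,455.69 ÷ 11.609 (buy CAD at ask) = CAD 5,144,151.58

Net profit: CAD 130,151.58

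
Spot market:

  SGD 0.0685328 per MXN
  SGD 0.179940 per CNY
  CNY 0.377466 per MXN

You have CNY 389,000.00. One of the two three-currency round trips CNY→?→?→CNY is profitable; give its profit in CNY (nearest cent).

Profitable loop is CNY → MXN → SGD → CNY:
CNY 389,000.00 ÷ 0.377466 = MXN 1,030,556.39
MXN 1,030,556.39 × 0.0685328 = SGD 70,626.92
SGD 70,626.92 ÷ 0.179940 = CNY 392,502.59
Profit = CNY 392,502.59 − CNY 389,000.00

Profit: CNY 3,502.59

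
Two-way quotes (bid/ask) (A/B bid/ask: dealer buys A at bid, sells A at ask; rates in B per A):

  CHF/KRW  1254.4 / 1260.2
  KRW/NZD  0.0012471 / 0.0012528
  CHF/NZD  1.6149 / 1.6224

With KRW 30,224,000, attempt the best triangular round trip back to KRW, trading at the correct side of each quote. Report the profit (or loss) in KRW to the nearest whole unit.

Net profit: KRW 691,506

Best loop KRW → CHF → NZD → KRW:
KRW 30,224,000 ÷ 1260.2 (buy CHF at ask) = CHF 23,983.49
CHF 23,983.49 × 1.6149 (sell CHF at bid) = NZD 38,730.95
NZD 38,730.95 ÷ 0.0012528 (buy KRW at ask) = KRW 30,915,506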